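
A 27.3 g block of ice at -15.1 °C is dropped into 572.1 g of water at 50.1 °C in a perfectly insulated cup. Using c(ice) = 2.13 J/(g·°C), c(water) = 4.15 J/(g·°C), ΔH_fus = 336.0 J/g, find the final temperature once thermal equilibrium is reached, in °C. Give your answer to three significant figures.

T_f = 43.8 °C

Heat to bring ice to 0 °C and melt it: q₁ = 27.3×2.13×15.1 + 27.3×336.0 = 10051 J
Heat the water can supply cooling to 0 °C: 572.1×4.15×50.1 = 118948 J > q₁, so all ice melts.
Energy balance: 572.1×4.15×(50.1 − T) = 10051 + 27.3×4.15×(T − 0)
2374.215(50.1 − T) = 10051 + 113.295 T
118948 − 10051 = 2487.510 T
T = 108897 / 2487.510 = 43.78 °C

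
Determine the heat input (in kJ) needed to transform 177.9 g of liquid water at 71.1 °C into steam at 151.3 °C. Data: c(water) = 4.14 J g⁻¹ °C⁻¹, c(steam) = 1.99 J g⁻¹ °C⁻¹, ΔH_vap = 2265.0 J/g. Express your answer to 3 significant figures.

q = 442 kJ

q1 (heat water 71.1→100.0 °C): 177.9 × 4.14 × 28.9 = 21285 J
q2 (vaporize at 100 °C): 177.9 × 2265.0 = 402944 J
q3 (heat steam 100.0→151.3 °C): 177.9 × 1.99 × 51.3 = 18161 J
Total: 21285 + 402944 + 18161 = 442390 J = 442 kJ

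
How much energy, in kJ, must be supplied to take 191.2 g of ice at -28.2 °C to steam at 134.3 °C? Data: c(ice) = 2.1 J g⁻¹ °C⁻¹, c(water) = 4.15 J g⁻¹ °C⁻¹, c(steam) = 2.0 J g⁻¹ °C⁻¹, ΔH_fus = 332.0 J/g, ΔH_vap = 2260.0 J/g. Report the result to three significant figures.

q1 (heat ice -28.2→0.0 °C): 191.2 × 2.1 × 28.2 = 11323 J
q2 (melt at 0 °C): 191.2 × 332.0 = 63478 J
q3 (heat water 0.0→100.0 °C): 191.2 × 4.15 × 100.0 = 79348 J
q4 (vaporize at 100 °C): 191.2 × 2260.0 = 432112 J
q5 (heat steam 100.0→134.3 °C): 191.2 × 2.0 × 34.3 = 13116 J
Total: 11323 + 63478 + 79348 + 432112 + 13116 = 599377 J = 599 kJ

q = 599 kJ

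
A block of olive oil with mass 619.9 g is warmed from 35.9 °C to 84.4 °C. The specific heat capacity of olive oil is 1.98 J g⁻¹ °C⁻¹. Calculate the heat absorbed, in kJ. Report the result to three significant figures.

q = m c ΔT = 619.9 × 1.98 × (84.4 − 35.9)
q = 619.9 × 1.98 × 48.5 = 59530 J = 59.5 kJ

q = 59.5 kJ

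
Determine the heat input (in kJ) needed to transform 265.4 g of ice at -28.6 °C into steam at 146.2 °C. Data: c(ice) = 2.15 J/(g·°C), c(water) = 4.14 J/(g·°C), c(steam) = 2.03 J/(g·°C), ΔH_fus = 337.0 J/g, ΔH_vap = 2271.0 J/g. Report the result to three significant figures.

q = 843 kJ

q1 (heat ice -28.6→0.0 °C): 265.4 × 2.15 × 28.6 = 16319 J
q2 (melt at 0 °C): 265.4 × 337.0 = 89440 J
q3 (heat water 0.0→100.0 °C): 265.4 × 4.14 × 100.0 = 109876 J
q4 (vaporize at 100 °C): 265.4 × 2271.0 = 602723 J
q5 (heat steam 100.0→146.2 °C): 265.4 × 2.03 × 46.2 = 24891 J
Total: 16319 + 89440 + 109876 + 602723 + 24891 = 843249 J = 843 kJ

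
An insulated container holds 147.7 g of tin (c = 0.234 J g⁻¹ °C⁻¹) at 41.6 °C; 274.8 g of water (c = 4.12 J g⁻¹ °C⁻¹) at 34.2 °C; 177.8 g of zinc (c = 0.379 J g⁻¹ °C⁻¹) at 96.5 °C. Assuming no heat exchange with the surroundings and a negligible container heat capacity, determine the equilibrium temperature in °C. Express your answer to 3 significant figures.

Σ mᵢcᵢ(T − Tᵢ) = 0  ⇒  T = Σ mᵢcᵢTᵢ / Σ mᵢcᵢ
Σ mᵢcᵢ = 147.7×0.234 + 274.8×4.12 + 177.8×0.379 = 1234.1240
Σ mᵢcᵢTᵢ = 34.5618×41.6 + 1132.176×34.2 + 67.3862×96.5 = 46661
T = 46661 / 1234.1240 = 37.81 °C

T_f = 37.8 °C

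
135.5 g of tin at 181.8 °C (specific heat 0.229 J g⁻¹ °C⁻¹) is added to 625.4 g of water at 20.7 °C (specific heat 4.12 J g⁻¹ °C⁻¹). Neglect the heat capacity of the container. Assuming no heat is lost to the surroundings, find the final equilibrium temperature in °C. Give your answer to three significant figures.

Heat lost by tin = heat gained by water.
(135.5)(0.229)(181.8 − T) = (625.4)(4.12)(T − 20.7)
31.0295 (181.8 − T) = 2576.648 (T − 20.7)
5641.2 − 31.0295 T = 2576.648 T − 53337
58978.2 = 2607.6775 T
T = 22.62 °C

T_f = 22.6 °C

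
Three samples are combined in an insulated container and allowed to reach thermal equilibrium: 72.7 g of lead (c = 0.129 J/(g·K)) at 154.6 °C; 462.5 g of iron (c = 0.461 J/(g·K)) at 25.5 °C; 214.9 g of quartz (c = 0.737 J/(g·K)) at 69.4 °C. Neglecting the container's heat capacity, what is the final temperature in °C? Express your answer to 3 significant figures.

Σ mᵢcᵢ(T − Tᵢ) = 0  ⇒  T = Σ mᵢcᵢTᵢ / Σ mᵢcᵢ
Σ mᵢcᵢ = 72.7×0.129 + 462.5×0.461 + 214.9×0.737 = 380.9721
Σ mᵢcᵢTᵢ = 9.3783×154.6 + 213.2125×25.5 + 158.3813×69.4 = 17878
T = 17878 / 380.9721 = 46.93 °C

T_f = 46.9 °C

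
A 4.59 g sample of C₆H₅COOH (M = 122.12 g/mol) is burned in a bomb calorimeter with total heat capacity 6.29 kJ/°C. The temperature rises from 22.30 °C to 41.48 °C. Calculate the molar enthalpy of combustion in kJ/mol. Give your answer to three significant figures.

ΔH = -3210 kJ/mol

ΔT = 41.48 − 22.30 = 19.18 °C
q_cal = C_cal × ΔT = 6.29 × 19.18 = 120.6422 kJ
n = 4.59 / 122.12 = 0.03759 mol
q_rxn = −q_cal = -120.6422 kJ
ΔH = -120.6422 / 0.03759 = -3209 kJ/mol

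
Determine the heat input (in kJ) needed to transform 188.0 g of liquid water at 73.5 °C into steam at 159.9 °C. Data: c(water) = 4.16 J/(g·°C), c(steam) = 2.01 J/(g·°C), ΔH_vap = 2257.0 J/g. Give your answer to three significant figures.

q1 (heat water 73.5→100.0 °C): 188.0 × 4.16 × 26.5 = 20725 J
q2 (vaporize at 100 °C): 188.0 × 2257.0 = 424316 J
q3 (heat steam 100.0→159.9 °C): 188.0 × 2.01 × 59.9 = 22635 J
Total: 20725 + 424316 + 22635 = 467676 J = 468 kJ

q = 468 kJ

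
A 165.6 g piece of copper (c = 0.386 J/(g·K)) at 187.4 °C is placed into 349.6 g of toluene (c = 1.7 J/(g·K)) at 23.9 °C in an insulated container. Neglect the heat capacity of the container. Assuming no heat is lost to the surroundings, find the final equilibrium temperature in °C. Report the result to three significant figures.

Heat lost by copper = heat gained by toluene.
(165.6)(0.386)(187.4 − T) = (349.6)(1.7)(T − 23.9)
63.9216 (187.4 − T) = 594.32 (T − 23.9)
11979 − 63.9216 T = 594.32 T − 14204
26183 = 658.2416 T
T = 39.78 °C

T_f = 39.8 °C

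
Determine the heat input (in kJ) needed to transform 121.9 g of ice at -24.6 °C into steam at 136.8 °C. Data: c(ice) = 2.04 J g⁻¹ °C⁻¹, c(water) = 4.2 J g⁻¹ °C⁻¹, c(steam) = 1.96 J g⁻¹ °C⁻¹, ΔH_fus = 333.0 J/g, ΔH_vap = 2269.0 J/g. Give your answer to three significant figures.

q = 383 kJ

q1 (heat ice -24.6→0.0 °C): 121.9 × 2.04 × 24.6 = 6117 J
q2 (melt at 0 °C): 121.9 × 333.0 = 40593 J
q3 (heat water 0.0→100.0 °C): 121.9 × 4.2 × 100.0 = 51198 J
q4 (vaporize at 100 °C): 121.9 × 2269.0 = 276591 J
q5 (heat steam 100.0→136.8 °C): 121.9 × 1.96 × 36.8 = 8792 J
Total: 6117 + 40593 + 51198 + 276591 + 8792 = 383291 J = 383 kJ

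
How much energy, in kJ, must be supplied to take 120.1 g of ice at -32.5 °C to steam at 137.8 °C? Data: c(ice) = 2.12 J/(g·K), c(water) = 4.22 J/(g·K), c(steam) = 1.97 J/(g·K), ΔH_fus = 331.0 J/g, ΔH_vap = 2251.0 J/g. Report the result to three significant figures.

q1 (heat ice -32.5→0.0 °C): 120.1 × 2.12 × 32.5 = 8275 J
q2 (melt at 0 °C): 120.1 × 331.0 = 39753 J
q3 (heat water 0.0→100.0 °C): 120.1 × 4.22 × 100.0 = 50682 J
q4 (vaporize at 100 °C): 120.1 × 2251.0 = 270345 J
q5 (heat steam 100.0→137.8 °C): 120.1 × 1.97 × 37.8 = 8943 J
Total: 8275 + 39753 + 50682 + 270345 + 8943 = 377998 J = 378 kJ

q = 378 kJ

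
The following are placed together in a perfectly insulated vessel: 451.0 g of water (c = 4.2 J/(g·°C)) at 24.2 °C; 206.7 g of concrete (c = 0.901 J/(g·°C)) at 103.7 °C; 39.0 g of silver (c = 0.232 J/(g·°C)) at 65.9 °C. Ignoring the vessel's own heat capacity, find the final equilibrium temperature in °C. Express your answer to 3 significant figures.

T_f = 31.5 °C

Σ mᵢcᵢ(T − Tᵢ) = 0  ⇒  T = Σ mᵢcᵢTᵢ / Σ mᵢcᵢ
Σ mᵢcᵢ = 451.0×4.2 + 206.7×0.901 + 39.0×0.232 = 2089.4847
Σ mᵢcᵢTᵢ = 1894.2×24.2 + 186.2367×103.7 + 9.048×65.9 = 65749
T = 65749 / 2089.4847 = 31.47 °C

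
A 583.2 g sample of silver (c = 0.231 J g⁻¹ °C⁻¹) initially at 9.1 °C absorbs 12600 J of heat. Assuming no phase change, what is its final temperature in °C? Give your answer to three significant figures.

T_f = 103 °C

ΔT = q / (m c) = 12600 / (583.2 × 0.231) = 93.53 °C
T_f = 9.1 + 93.53 = 102.63 °C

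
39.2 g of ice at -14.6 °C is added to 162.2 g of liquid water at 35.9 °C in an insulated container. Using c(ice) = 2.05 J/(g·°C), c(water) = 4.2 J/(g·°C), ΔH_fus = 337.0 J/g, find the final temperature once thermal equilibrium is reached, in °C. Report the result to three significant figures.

T_f = 11.9 °C

Heat to bring ice to 0 °C and melt it: q₁ = 39.2×2.05×14.6 + 39.2×337.0 = 14384 J
Heat the water can supply cooling to 0 °C: 162.2×4.2×35.9 = 24456.5 J > q₁, so all ice melts.
Energy balance: 162.2×4.2×(35.9 − T) = 14384 + 39.2×4.2×(T − 0)
681.24(35.9 − T) = 14384 + 164.64 T
24456.5 − 14384 = 845.88 T
T = 10072.5 / 845.88 = 11.91 °C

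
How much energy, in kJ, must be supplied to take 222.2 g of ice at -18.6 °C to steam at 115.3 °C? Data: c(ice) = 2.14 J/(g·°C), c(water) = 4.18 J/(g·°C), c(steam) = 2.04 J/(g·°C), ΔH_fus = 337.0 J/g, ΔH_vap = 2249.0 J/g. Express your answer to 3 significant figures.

q = 683 kJ

q1 (heat ice -18.6→0.0 °C): 222.2 × 2.14 × 18.6 = 8844 J
q2 (melt at 0 °C): 222.2 × 337.0 = 74881 J
q3 (heat water 0.0→100.0 °C): 222.2 × 4.18 × 100.0 = 92880 J
q4 (vaporize at 100 °C): 222.2 × 2249.0 = 499728 J
q5 (heat steam 100.0→115.3 °C): 222.2 × 2.04 × 15.3 = 6935 J
Total: 8844 + 74881 + 92880 + 499728 + 6935 = 683268 J = 683 kJ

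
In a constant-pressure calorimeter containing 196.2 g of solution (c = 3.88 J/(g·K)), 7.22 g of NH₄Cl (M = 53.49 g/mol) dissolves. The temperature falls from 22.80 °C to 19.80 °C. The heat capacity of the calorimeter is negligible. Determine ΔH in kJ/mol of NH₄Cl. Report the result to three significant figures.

|ΔT| = |19.80 − 22.80| = 3.00 °C
|q_surr| = (196.2 × 3.88) × 3.00 = 761.256 × 3.00 = 2284 J
n(NH₄Cl) = 7.22 / 53.49 = 0.1350 mol
Temperature fell, so q_rxn = +|q_surr| = 2.284 kJ
ΔH = q_rxn / n = 16.92 kJ/mol

ΔH = 16.9 kJ/mol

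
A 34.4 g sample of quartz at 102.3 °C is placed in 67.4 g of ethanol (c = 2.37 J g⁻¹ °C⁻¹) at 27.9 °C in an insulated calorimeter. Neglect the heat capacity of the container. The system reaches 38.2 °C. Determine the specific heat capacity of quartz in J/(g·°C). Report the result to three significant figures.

c = 0.746 J/(g·°C)

q_gained = (67.4 × 2.37) × (38.2 − 27.9) = 1645 J
q_lost = 34.4 × c × (102.3 − 38.2) = 2205.04 c
Set equal: c = 1645 / 2205.04 = 0.746 J/(g·°C)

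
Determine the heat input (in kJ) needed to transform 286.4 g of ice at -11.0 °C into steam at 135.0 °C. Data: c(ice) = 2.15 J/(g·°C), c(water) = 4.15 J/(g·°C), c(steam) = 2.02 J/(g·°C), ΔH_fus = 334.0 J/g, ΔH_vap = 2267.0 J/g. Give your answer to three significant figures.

q1 (heat ice -11.0→0.0 °C): 286.4 × 2.15 × 11.0 = 6773 J
q2 (melt at 0 °C): 286.4 × 334.0 = 95658 J
q3 (heat water 0.0→100.0 °C): 286.4 × 4.15 × 100.0 = 118856 J
q4 (vaporize at 100 °C): 286.4 × 2267.0 = 649269 J
q5 (heat steam 100.0→135.0 °C): 286.4 × 2.02 × 35.0 = 20248 J
Total: 6773 + 95658 + 118856 + 649269 + 20248 = 890804 J = 891 kJ

q = 891 kJ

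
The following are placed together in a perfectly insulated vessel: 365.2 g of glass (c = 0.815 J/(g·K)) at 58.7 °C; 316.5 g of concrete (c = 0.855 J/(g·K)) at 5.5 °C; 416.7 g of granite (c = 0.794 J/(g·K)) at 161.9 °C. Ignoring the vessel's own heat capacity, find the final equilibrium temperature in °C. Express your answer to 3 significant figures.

T_f = 80.7 °C

Σ mᵢcᵢ(T − Tᵢ) = 0  ⇒  T = Σ mᵢcᵢTᵢ / Σ mᵢcᵢ
Σ mᵢcᵢ = 365.2×0.815 + 316.5×0.855 + 416.7×0.794 = 899.1053
Σ mᵢcᵢTᵢ = 297.638×58.7 + 270.6075×5.5 + 330.8598×161.9 = 72526
T = 72526 / 899.1053 = 80.66 °C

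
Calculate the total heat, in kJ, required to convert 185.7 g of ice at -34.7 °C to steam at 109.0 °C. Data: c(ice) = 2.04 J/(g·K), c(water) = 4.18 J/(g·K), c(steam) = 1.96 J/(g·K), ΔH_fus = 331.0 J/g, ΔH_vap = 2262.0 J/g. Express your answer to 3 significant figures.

q1 (heat ice -34.7→0.0 °C): 185.7 × 2.04 × 34.7 = 13145 J
q2 (melt at 0 °C): 185.7 × 331.0 = 61467 J
q3 (heat water 0.0→100.0 °C): 185.7 × 4.18 × 100.0 = 77623 J
q4 (vaporize at 100 °C): 185.7 × 2262.0 = 420053 J
q5 (heat steam 100.0→109.0 °C): 185.7 × 1.96 × 9.0 = 3276 J
Total: 13145 + 61467 + 77623 + 420053 + 3276 = 575564 J = 576 kJ

q = 576 kJ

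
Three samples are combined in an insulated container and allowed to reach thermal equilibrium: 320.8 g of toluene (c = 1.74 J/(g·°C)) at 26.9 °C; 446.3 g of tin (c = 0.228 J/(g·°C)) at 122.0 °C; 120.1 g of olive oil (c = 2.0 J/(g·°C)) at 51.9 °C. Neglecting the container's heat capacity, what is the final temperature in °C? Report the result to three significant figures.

T_f = 44.3 °C

Σ mᵢcᵢ(T − Tᵢ) = 0  ⇒  T = Σ mᵢcᵢTᵢ / Σ mᵢcᵢ
Σ mᵢcᵢ = 320.8×1.74 + 446.3×0.228 + 120.1×2.0 = 900.1484
Σ mᵢcᵢTᵢ = 558.192×26.9 + 101.7564×122.0 + 240.2×51.9 = 39896
T = 39896 / 900.1484 = 44.32 °C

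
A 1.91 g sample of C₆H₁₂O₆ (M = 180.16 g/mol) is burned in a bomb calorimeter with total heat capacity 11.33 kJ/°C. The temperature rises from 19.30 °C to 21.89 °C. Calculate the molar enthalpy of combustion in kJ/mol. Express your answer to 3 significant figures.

ΔT = 21.89 − 19.30 = 2.59 °C
q_cal = C_cal × ΔT = 11.33 × 2.59 = 29.3447 kJ
n = 1.91 / 180.16 = 0.01060 mol
q_rxn = −q_cal = -29.3447 kJ
ΔH = -29.3447 / 0.01060 = -2768 kJ/mol

ΔH = -2770 kJ/mol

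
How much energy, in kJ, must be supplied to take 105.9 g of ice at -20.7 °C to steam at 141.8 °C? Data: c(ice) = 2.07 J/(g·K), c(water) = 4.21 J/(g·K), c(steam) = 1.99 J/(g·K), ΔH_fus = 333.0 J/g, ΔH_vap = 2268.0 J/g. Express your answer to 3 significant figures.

q = 333 kJ

q1 (heat ice -20.7→0.0 °C): 105.9 × 2.07 × 20.7 = 4538 J
q2 (melt at 0 °C): 105.9 × 333.0 = 35265 J
q3 (heat water 0.0→100.0 °C): 105.9 × 4.21 × 100.0 = 44584 J
q4 (vaporize at 100 °C): 105.9 × 2268.0 = 240181 J
q5 (heat steam 100.0→141.8 °C): 105.9 × 1.99 × 41.8 = 8809 J
Total: 4538 + 35265 + 44584 + 240181 + 8809 = 333377 J = 333 kJ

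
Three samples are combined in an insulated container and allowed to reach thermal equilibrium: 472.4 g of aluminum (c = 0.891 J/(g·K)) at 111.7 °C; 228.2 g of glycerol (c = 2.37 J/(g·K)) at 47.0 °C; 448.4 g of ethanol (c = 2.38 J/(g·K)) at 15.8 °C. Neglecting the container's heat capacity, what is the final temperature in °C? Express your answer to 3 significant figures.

T_f = 44.0 °C

Σ mᵢcᵢ(T − Tᵢ) = 0  ⇒  T = Σ mᵢcᵢTᵢ / Σ mᵢcᵢ
Σ mᵢcᵢ = 472.4×0.891 + 228.2×2.37 + 448.4×2.38 = 2028.9344
Σ mᵢcᵢTᵢ = 420.9084×111.7 + 540.834×47.0 + 1067.192×15.8 = 89296
T = 89296 / 2028.9344 = 44.01 °C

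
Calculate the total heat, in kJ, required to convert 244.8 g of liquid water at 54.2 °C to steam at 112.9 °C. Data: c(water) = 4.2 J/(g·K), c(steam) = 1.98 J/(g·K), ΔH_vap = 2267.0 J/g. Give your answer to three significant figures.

q1 (heat water 54.2→100.0 °C): 244.8 × 4.2 × 45.8 = 47090 J
q2 (vaporize at 100 °C): 244.8 × 2267.0 = 554962 J
q3 (heat steam 100.0→112.9 °C): 244.8 × 1.98 × 12.9 = 6253 J
Total: 47090 + 554962 + 6253 = 608305 J = 608 kJ

q = 608 kJ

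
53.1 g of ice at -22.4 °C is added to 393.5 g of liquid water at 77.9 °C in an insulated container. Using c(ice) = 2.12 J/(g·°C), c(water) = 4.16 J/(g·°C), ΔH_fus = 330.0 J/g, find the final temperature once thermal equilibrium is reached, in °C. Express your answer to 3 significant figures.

Heat to bring ice to 0 °C and melt it: q₁ = 53.1×2.12×22.4 + 53.1×330.0 = 20045 J
Heat the water can supply cooling to 0 °C: 393.5×4.16×77.9 = 127519 J > q₁, so all ice melts.
Energy balance: 393.5×4.16×(77.9 − T) = 20045 + 53.1×4.16×(T − 0)
1636.96(77.9 − T) = 20045 + 220.896 T
127519 − 20045 = 1857.856 T
T = 107474 / 1857.856 = 57.848 °C

T_f = 57.8 °C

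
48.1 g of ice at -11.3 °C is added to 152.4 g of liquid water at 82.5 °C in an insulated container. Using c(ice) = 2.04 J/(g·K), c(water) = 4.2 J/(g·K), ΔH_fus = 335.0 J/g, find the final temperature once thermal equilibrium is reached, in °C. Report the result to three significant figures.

T_f = 42.3 °C

Heat to bring ice to 0 °C and melt it: q₁ = 48.1×2.04×11.3 + 48.1×335.0 = 17222 J
Heat the water can supply cooling to 0 °C: 152.4×4.2×82.5 = 52806.6 J > q₁, so all ice melts.
Energy balance: 152.4×4.2×(82.5 − T) = 17222 + 48.1×4.2×(T − 0)
640.08(82.5 − T) = 17222 + 202.02 T
52806.6 − 17222 = 842.10 T
T = 35584.6 / 842.10 = 42.26 °C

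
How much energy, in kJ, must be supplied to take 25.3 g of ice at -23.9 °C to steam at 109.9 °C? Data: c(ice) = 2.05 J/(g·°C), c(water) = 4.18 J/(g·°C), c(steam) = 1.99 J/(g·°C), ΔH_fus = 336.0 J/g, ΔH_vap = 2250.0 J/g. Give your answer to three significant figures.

q1 (heat ice -23.9→0.0 °C): 25.3 × 2.05 × 23.9 = 1240 J
q2 (melt at 0 °C): 25.3 × 336.0 = 8501 J
q3 (heat water 0.0→100.0 °C): 25.3 × 4.18 × 100.0 = 10575 J
q4 (vaporize at 100 °C): 25.3 × 2250.0 = 56925 J
q5 (heat steam 100.0→109.9 °C): 25.3 × 1.99 × 9.9 = 498 J
Total: 1240 + 8501 + 10575 + 56925 + 498 = 77739 J = 77.7 kJ

q = 77.7 kJ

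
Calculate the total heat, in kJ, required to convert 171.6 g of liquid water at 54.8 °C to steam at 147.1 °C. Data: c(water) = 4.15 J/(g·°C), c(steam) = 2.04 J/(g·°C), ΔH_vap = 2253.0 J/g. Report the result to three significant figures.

q = 435 kJ

q1 (heat water 54.8→100.0 °C): 171.6 × 4.15 × 45.2 = 32189 J
q2 (vaporize at 100 °C): 171.6 × 2253.0 = 386615 J
q3 (heat steam 100.0→147.1 °C): 171.6 × 2.04 × 47.1 = 16488 J
Total: 32189 + 386615 + 16488 = 435292 J = 435 kJ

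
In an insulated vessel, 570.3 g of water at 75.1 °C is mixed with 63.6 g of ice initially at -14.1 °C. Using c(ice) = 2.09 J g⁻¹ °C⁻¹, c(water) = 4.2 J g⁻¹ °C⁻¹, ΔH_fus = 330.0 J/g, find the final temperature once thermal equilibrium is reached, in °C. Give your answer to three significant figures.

T_f = 59.0 °C

Heat to bring ice to 0 °C and melt it: q₁ = 63.6×2.09×14.1 + 63.6×330.0 = 22862 J
Heat the water can supply cooling to 0 °C: 570.3×4.2×75.1 = 179884 J > q₁, so all ice melts.
Energy balance: 570.3×4.2×(75.1 − T) = 22862 + 63.6×4.2×(T − 0)
2395.26(75.1 − T) = 22862 + 267.12 T
179884 − 22862 = 2662.38 T
T = 157022 / 2662.38 = 58.98 °C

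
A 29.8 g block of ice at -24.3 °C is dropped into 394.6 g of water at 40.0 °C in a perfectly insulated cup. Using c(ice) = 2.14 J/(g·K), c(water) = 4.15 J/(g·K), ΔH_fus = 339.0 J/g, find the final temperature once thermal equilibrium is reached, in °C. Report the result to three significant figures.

Heat to bring ice to 0 °C and melt it: q₁ = 29.8×2.14×24.3 + 29.8×339.0 = 11652 J
Heat the water can supply cooling to 0 °C: 394.6×4.15×40.0 = 65503.6 J > q₁, so all ice melts.
Energy balance: 394.6×4.15×(40.0 − T) = 11652 + 29.8×4.15×(T − 0)
1637.59(40.0 − T) = 11652 + 123.67 T
65503.6 − 11652 = 1761.26 T
T = 53851.6 / 1761.26 = 30.58 °C

T_f = 30.6 °C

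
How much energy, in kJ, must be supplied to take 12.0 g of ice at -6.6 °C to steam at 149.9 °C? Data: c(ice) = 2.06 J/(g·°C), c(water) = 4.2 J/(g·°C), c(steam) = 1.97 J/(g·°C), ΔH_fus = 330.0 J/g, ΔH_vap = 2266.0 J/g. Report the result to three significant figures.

q = 37.5 kJ

q1 (heat ice -6.6→0.0 °C): 12.0 × 2.06 × 6.6 = 163 J
q2 (melt at 0 °C): 12.0 × 330.0 = 3960 J
q3 (heat water 0.0→100.0 °C): 12.0 × 4.2 × 100.0 = 5040 J
q4 (vaporize at 100 °C): 12.0 × 2266.0 = 27192 J
q5 (heat steam 100.0→149.9 °C): 12.0 × 1.97 × 49.9 = 1180 J
Total: 163 + 3960 + 5040 + 27192 + 1180 = 37535 J = 37.5 kJ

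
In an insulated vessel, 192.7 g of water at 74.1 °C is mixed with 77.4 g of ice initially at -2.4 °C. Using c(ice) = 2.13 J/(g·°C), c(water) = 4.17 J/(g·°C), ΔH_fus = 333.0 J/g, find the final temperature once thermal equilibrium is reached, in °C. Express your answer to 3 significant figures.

T_f = 29.6 °C

Heat to bring ice to 0 °C and melt it: q₁ = 77.4×2.13×2.4 + 77.4×333.0 = 26170 J
Heat the water can supply cooling to 0 °C: 192.7×4.17×74.1 = 59543.7 J > q₁, so all ice melts.
Energy balance: 192.7×4.17×(74.1 − T) = 26170 + 77.4×4.17×(T − 0)
803.559(74.1 − T) = 26170 + 322.758 T
59543.7 − 26170 = 1126.317 T
T = 33373.7 / 1126.317 = 29.63 °C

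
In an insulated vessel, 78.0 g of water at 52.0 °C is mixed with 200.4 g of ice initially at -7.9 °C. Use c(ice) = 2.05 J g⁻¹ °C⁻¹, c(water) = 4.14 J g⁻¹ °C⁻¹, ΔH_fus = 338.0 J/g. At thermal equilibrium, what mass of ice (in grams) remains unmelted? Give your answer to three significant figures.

m_ice remaining = 160 g

Heat to warm all ice to 0 °C: 200.4×2.05×7.9 = 3245.5 J
Heat released by water cooling to 0 °C: 78.0×4.14×52.0 = 16792 J
16792 J < 3245.5 + 200.4×338.0 = 70980.7 J, so not all ice melts; final T = 0 °C.
Heat left for melting: 16792 − 3245.5 = 13546.5 J
Mass melted = 13546.5 / 338.0 = 40.08 g
Ice remaining = 200.4 − 40.08 = 160.32 g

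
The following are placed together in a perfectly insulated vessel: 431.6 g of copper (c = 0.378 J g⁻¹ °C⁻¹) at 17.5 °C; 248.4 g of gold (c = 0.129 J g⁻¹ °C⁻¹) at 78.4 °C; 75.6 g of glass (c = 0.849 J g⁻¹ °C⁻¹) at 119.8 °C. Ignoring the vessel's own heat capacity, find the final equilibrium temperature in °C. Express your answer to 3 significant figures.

Σ mᵢcᵢ(T − Tᵢ) = 0  ⇒  T = Σ mᵢcᵢTᵢ / Σ mᵢcᵢ
Σ mᵢcᵢ = 431.6×0.378 + 248.4×0.129 + 75.6×0.849 = 259.3728
Σ mᵢcᵢTᵢ = 163.1448×17.5 + 32.0436×78.4 + 64.1844×119.8 = 13057
T = 13057 / 259.3728 = 50.34 °C

T_f = 50.3 °C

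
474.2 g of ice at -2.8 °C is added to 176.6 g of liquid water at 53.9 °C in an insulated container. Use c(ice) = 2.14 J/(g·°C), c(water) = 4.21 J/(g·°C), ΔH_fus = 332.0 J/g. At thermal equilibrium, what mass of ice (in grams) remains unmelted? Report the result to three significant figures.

Heat to warm all ice to 0 °C: 474.2×2.14×2.8 = 2841.4 J
Heat released by water cooling to 0 °C: 176.6×4.21×53.9 = 40074 J
40074 J < 2841.4 + 474.2×332.0 = 160275.8 J, so not all ice melts; final T = 0 °C.
Heat left for melting: 40074 − 2841.4 = 37232.6 J
Mass melted = 37232.6 / 332.0 = 112.1 g
Ice remaining = 474.2 − 112.1 = 362.1 g

m_ice remaining = 362 g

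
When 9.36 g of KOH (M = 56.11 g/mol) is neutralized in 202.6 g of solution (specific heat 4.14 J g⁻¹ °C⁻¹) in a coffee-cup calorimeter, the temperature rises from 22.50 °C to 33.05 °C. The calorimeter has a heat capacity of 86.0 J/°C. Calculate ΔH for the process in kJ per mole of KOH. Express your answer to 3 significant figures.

|ΔT| = |33.05 − 22.50| = 10.55 °C
|q_surr| = (202.6 × 4.14 + 86.0) × 10.55 = 924.764 × 10.55 = 9756 J
n(KOH) = 9.36 / 56.11 = 0.1668 mol
Temperature rose, so q_rxn = −|q_surr| = -9.756 kJ
ΔH = q_rxn / n = -58.49 kJ/mol

ΔH = -58.5 kJ/mol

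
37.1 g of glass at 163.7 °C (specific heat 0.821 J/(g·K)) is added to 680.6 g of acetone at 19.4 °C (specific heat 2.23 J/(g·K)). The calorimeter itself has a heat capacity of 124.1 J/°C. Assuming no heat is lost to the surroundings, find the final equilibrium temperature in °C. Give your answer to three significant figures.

Heat lost by glass = heat gained by acetone + calorimeter.
(37.1)(0.821)(163.7 − T) = [(680.6)(2.23) + 124.1](T − 19.4)
30.4591 (163.7 − T) = 1641.838 (T − 19.4)
4986.2 − 30.4591 T = 1641.838 T − 31852
36838.2 = 1672.2971 T
T = 22.03 °C

T_f = 22.0 °C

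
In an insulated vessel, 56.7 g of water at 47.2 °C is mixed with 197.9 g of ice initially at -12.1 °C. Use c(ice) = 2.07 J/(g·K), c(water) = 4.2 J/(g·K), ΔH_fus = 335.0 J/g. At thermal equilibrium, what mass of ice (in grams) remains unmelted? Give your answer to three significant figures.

m_ice remaining = 179 g

Heat to warm all ice to 0 °C: 197.9×2.07×12.1 = 4956.8 J
Heat released by water cooling to 0 °C: 56.7×4.2×47.2 = 11240 J
11240 J < 4956.8 + 197.9×335.0 = 71253.3 J, so not all ice melts; final T = 0 °C.
Heat left for melting: 11240 − 4956.8 = 6283.2 J
Mass melted = 6283.2 / 335.0 = 18.76 g
Ice remaining = 197.9 − 18.76 = 179.14 g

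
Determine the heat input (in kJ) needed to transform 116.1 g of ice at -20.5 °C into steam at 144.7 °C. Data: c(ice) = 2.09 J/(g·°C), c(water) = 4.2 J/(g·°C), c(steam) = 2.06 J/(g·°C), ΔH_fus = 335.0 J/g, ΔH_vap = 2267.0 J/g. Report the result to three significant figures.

q1 (heat ice -20.5→0.0 °C): 116.1 × 2.09 × 20.5 = 4974 J
q2 (melt at 0 °C): 116.1 × 335.0 = 38894 J
q3 (heat water 0.0→100.0 °C): 116.1 × 4.2 × 100.0 = 48762 J
q4 (vaporize at 100 °C): 116.1 × 2267.0 = 263199 J
q5 (heat steam 100.0→144.7 °C): 116.1 × 2.06 × 44.7 = 10691 J
Total: 4974 + 38894 + 48762 + 263199 + 10691 = 366520 J = 367 kJ

q = 367 kJ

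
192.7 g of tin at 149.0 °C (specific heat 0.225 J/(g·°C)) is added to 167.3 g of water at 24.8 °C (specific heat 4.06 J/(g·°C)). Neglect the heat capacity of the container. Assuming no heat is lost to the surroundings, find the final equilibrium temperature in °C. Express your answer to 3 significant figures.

Heat lost by tin = heat gained by water.
(192.7)(0.225)(149.0 − T) = (167.3)(4.06)(T − 24.8)
43.3575 (149.0 − T) = 679.238 (T − 24.8)
6460.3 − 43.3575 T = 679.238 T − 16845
23305.3 = 722.5955 T
T = 32.25 °C

T_f = 32.3 °C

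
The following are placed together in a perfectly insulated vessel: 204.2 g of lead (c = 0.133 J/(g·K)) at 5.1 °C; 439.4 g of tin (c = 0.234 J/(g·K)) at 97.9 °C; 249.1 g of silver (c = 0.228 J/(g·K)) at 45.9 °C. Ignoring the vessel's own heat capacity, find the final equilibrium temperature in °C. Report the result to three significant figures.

T_f = 68.6 °C

Σ mᵢcᵢ(T − Tᵢ) = 0  ⇒  T = Σ mᵢcᵢTᵢ / Σ mᵢcᵢ
Σ mᵢcᵢ = 204.2×0.133 + 439.4×0.234 + 249.1×0.228 = 186.7730
Σ mᵢcᵢTᵢ = 27.1586×5.1 + 102.8196×97.9 + 56.7948×45.9 = 12811
T = 12811 / 186.7730 = 68.59 °C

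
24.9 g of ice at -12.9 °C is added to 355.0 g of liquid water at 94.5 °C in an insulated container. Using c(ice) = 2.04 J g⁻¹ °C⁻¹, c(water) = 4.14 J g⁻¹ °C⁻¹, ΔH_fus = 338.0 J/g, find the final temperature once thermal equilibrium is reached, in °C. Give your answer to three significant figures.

Heat to bring ice to 0 °C and melt it: q₁ = 24.9×2.04×12.9 + 24.9×338.0 = 9071.5 J
Heat the water can supply cooling to 0 °C: 355.0×4.14×94.5 = 138887 J > q₁, so all ice melts.
Energy balance: 355.0×4.14×(94.5 − T) = 9071.5 + 24.9×4.14×(T − 0)
1469.7(94.5 − T) = 9071.5 + 103.086 T
138887 − 9071.5 = 1572.786 T
T = 129815.5 / 1572.786 = 82.54 °C

T_f = 82.5 °C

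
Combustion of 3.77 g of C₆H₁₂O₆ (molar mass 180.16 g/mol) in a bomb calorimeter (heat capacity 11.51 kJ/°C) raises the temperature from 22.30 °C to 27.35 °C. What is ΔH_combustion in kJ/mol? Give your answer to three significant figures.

ΔT = 27.35 − 22.30 = 5.05 °C
q_cal = C_cal × ΔT = 11.51 × 5.05 = 58.1255 kJ
n = 3.77 / 180.16 = 0.02093 mol
q_rxn = −q_cal = -58.1255 kJ
ΔH = -58.1255 / 0.02093 = -2777 kJ/mol

ΔH = -2780 kJ/mol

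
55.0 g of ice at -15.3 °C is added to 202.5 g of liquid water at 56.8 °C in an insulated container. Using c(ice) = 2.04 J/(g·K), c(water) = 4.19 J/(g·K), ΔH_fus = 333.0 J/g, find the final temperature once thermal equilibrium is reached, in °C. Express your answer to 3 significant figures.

T_f = 26.1 °C

Heat to bring ice to 0 °C and melt it: q₁ = 55.0×2.04×15.3 + 55.0×333.0 = 20032 J
Heat the water can supply cooling to 0 °C: 202.5×4.19×56.8 = 48193.4 J > q₁, so all ice melts.
Energy balance: 202.5×4.19×(56.8 − T) = 20032 + 55.0×4.19×(T − 0)
848.475(56.8 − T) = 20032 + 230.45 T
48193.4 − 20032 = 1078.925 T
T = 28161.4 / 1078.925 = 26.10 °C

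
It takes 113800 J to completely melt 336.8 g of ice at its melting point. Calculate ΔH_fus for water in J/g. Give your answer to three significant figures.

ΔH_fus = 338 J/g

ΔH_fus = q / m = 113800 / 336.8 = 338 J/g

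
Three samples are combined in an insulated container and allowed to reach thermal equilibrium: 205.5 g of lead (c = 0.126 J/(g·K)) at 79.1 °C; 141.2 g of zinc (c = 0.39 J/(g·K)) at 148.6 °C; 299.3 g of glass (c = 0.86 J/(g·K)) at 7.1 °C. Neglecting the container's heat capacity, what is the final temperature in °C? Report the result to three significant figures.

Σ mᵢcᵢ(T − Tᵢ) = 0  ⇒  T = Σ mᵢcᵢTᵢ / Σ mᵢcᵢ
Σ mᵢcᵢ = 205.5×0.126 + 141.2×0.39 + 299.3×0.86 = 338.359
Σ mᵢcᵢTᵢ = 25.893×79.1 + 55.068×148.6 + 257.398×7.1 = 12059
T = 12059 / 338.359 = 35.64 °C

T_f = 35.6 °C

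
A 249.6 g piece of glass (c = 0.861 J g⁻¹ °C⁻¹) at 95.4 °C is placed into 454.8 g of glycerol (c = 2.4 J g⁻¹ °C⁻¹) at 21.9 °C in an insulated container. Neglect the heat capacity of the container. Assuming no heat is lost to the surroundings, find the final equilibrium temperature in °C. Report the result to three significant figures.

T_f = 34.0 °C

Heat lost by glass = heat gained by glycerol.
(249.6)(0.861)(95.4 − T) = (454.8)(2.4)(T − 21.9)
214.9056 (95.4 − T) = 1091.52 (T − 21.9)
20502 − 214.9056 T = 1091.52 T − 23904
44406 = 1306.4256 T
T = 33.99 °C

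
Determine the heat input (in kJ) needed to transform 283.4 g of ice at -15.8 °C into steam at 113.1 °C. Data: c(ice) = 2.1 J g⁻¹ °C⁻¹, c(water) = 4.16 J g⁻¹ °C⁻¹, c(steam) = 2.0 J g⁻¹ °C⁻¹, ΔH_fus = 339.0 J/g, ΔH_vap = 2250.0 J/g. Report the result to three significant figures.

q1 (heat ice -15.8→0.0 °C): 283.4 × 2.1 × 15.8 = 9403 J
q2 (melt at 0 °C): 283.4 × 339.0 = 96073 J
q3 (heat water 0.0→100.0 °C): 283.4 × 4.16 × 100.0 = 117894 J
q4 (vaporize at 100 °C): 283.4 × 2250.0 = 637650 J
q5 (heat steam 100.0→113.1 °C): 283.4 × 2.0 × 13.1 = 7425 J
Total: 9403 + 96073 + 117894 + 637650 + 7425 = 868445 J = 868 kJ

q = 868 kJ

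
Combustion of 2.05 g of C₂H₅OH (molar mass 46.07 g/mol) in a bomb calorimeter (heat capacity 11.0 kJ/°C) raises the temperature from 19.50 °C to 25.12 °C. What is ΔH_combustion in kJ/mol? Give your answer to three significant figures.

ΔH = -1390 kJ/mol

ΔT = 25.12 − 19.50 = 5.62 °C
q_cal = C_cal × ΔT = 11.0 × 5.62 = 61.82 kJ
n = 2.05 / 46.07 = 0.04450 mol
q_rxn = −q_cal = -61.82 kJ
ΔH = -61.82 / 0.04450 = -1389 kJ/mol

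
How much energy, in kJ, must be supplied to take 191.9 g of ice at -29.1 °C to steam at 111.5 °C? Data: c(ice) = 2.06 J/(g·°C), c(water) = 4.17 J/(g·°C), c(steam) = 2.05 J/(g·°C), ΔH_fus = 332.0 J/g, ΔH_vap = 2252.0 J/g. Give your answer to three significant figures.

q = 592 kJ

q1 (heat ice -29.1→0.0 °C): 191.9 × 2.06 × 29.1 = 11504 J
q2 (melt at 0 °C): 191.9 × 332.0 = 63711 J
q3 (heat water 0.0→100.0 °C): 191.9 × 4.17 × 100.0 = 80022 J
q4 (vaporize at 100 °C): 191.9 × 2252.0 = 432159 J
q5 (heat steam 100.0→111.5 °C): 191.9 × 2.05 × 11.5 = 4524 J
Total: 11504 + 63711 + 80022 + 432159 + 4524 = 591920 J = 592 kJ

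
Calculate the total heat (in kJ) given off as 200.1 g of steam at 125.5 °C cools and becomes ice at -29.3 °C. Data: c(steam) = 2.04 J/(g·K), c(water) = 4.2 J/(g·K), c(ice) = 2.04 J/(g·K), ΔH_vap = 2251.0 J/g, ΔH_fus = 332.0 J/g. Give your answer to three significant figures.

q = 623 kJ

q1 (cool steam 125.5→100 °C): 200.1 × 2.04 × 25.5 = 10409 J
q2 (condense at 100 °C): 200.1 × 2251.0 = 450425 J
q3 (cool water 100→0 °C): 200.1 × 4.2 × 100.0 = 84042 J
q4 (freeze at 0 °C): 200.1 × 332.0 = 66433 J
q5 (cool ice 0→-29.3 °C): 200.1 × 2.04 × 29.3 = 11960 J
Total: 10409 + 450425 + 84042 + 66433 + 11960 = 623269 J = 623 kJ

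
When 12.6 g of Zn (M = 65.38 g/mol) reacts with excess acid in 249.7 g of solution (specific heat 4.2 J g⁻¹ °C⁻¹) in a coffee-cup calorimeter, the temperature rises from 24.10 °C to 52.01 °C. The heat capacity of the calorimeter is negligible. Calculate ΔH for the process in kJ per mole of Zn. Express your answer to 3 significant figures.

|ΔT| = |52.01 − 24.10| = 27.91 °C
|q_surr| = (249.7 × 4.2) × 27.91 = 1048.74 × 27.91 = 29270 J
n(Zn) = 12.6 / 65.38 = 0.1927 mol
Temperature rose, so q_rxn = −|q_surr| = -29.27 kJ
ΔH = q_rxn / n = -151.9 kJ/mol

ΔH = -152 kJ/mol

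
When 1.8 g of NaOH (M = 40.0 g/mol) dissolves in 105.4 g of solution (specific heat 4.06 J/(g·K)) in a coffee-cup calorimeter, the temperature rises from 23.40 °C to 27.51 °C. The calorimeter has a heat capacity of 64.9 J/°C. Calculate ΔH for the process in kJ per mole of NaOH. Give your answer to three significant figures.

ΔH = -45.0 kJ/mol

|ΔT| = |27.51 − 23.40| = 4.11 °C
|q_surr| = (105.4 × 4.06 + 64.9) × 4.11 = 492.824 × 4.11 = 2026 J
n(NaOH) = 1.8 / 40.0 = 0.04500 mol
Temperature rose, so q_rxn = −|q_surr| = -2.026 kJ
ΔH = q_rxn / n = -45.02 kJ/mol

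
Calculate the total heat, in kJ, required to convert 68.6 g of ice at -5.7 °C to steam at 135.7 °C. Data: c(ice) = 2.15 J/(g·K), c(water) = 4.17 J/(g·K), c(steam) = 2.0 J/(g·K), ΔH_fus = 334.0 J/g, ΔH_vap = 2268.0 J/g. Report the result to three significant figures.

q = 213 kJ

q1 (heat ice -5.7→0.0 °C): 68.6 × 2.15 × 5.7 = 841 J
q2 (melt at 0 °C): 68.6 × 334.0 = 22912 J
q3 (heat water 0.0→100.0 °C): 68.6 × 4.17 × 100.0 = 28606 J
q4 (vaporize at 100 °C): 68.6 × 2268.0 = 155585 J
q5 (heat steam 100.0→135.7 °C): 68.6 × 2.0 × 35.7 = 4898 J
Total: 841 + 22912 + 28606 + 155585 + 4898 = 212842 J = 213 kJ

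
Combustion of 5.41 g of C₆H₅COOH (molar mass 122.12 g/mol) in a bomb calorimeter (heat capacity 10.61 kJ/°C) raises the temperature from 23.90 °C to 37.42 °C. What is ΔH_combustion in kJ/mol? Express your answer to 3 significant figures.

ΔT = 37.42 − 23.90 = 13.52 °C
q_cal = C_cal × ΔT = 10.61 × 13.52 = 143.4472 kJ
n = 5.41 / 122.12 = 0.04430 mol
q_rxn = −q_cal = -143.4472 kJ
ΔH = -143.4472 / 0.04430 = -3238 kJ/mol

ΔH = -3240 kJ/mol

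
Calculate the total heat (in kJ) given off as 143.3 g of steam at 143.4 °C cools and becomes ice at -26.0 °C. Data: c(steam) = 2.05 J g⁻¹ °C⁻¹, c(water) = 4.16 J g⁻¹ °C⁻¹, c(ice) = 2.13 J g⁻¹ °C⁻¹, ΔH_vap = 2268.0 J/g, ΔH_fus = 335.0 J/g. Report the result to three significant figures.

q1 (cool steam 143.4→100 °C): 143.3 × 2.05 × 43.4 = 12749 J
q2 (condense at 100 °C): 143.3 × 2268.0 = 325004 J
q3 (cool water 100→0 °C): 143.3 × 4.16 × 100.0 = 59613 J
q4 (freeze at 0 °C): 143.3 × 335.0 = 48006 J
q5 (cool ice 0→-26.0 °C): 143.3 × 2.13 × 26.0 = 7936 J
Total: 12749 + 325004 + 59613 + 48006 + 7936 = 453308 J = 453 kJ

q = 453 kJ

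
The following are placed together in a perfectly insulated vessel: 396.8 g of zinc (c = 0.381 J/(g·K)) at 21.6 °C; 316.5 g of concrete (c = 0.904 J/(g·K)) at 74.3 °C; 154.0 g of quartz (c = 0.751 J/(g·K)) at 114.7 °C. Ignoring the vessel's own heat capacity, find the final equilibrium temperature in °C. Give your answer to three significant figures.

T_f = 68.3 °C

Σ mᵢcᵢ(T − Tᵢ) = 0  ⇒  T = Σ mᵢcᵢTᵢ / Σ mᵢcᵢ
Σ mᵢcᵢ = 396.8×0.381 + 316.5×0.904 + 154.0×0.751 = 552.9508
Σ mᵢcᵢTᵢ = 151.1808×21.6 + 286.116×74.3 + 115.654×114.7 = 37789
T = 37789 / 552.9508 = 68.34 °C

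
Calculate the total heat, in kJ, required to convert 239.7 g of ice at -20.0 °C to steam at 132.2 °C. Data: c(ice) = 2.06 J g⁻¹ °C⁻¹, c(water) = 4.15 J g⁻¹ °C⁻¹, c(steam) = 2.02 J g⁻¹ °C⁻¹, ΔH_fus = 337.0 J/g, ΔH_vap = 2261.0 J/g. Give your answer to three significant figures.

q = 748 kJ

q1 (heat ice -20.0→0.0 °C): 239.7 × 2.06 × 20.0 = 9876 J
q2 (melt at 0 °C): 239.7 × 337.0 = 80779 J
q3 (heat water 0.0→100.0 °C): 239.7 × 4.15 × 100.0 = 99476 J
q4 (vaporize at 100 °C): 239.7 × 2261.0 = 541962 J
q5 (heat steam 100.0→132.2 °C): 239.7 × 2.02 × 32.2 = 15591 J
Total: 9876 + 80779 + 99476 + 541962 + 15591 = 747684 J = 748 kJ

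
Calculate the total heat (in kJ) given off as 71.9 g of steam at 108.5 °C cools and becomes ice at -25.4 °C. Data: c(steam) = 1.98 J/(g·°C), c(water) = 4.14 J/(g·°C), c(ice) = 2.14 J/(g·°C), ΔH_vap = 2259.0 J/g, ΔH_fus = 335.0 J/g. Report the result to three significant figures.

q1 (cool steam 108.5→100 °C): 71.9 × 1.98 × 8.5 = 1210 J
q2 (condense at 100 °C): 71.9 × 2259.0 = 162422 J
q3 (cool water 100→0 °C): 71.9 × 4.14 × 100.0 = 29767 J
q4 (freeze at 0 °C): 71.9 × 335.0 = 24087 J
q5 (cool ice 0→-25.4 °C): 71.9 × 2.14 × 25.4 = 3908 J
Total: 1210 + 162422 + 29767 + 24087 + 3908 = 221394 J = 221 kJ

q = 221 kJ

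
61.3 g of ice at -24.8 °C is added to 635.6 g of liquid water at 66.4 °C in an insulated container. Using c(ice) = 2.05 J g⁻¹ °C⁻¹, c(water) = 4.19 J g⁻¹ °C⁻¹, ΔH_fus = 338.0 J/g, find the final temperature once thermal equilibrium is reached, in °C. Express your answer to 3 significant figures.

T_f = 52.4 °C

Heat to bring ice to 0 °C and melt it: q₁ = 61.3×2.05×24.8 + 61.3×338.0 = 23836 J
Heat the water can supply cooling to 0 °C: 635.6×4.19×66.4 = 176834 J > q₁, so all ice melts.
Energy balance: 635.6×4.19×(66.4 − T) = 23836 + 61.3×4.19×(T − 0)
2663.164(66.4 − T) = 23836 + 256.847 T
176834 − 23836 = 2920.011 T
T = 152998 / 2920.011 = 52.40 °C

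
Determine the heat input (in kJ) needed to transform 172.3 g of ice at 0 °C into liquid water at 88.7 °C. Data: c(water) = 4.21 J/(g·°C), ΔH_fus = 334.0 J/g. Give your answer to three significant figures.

q1 (melt at 0 °C): 172.3 × 334.0 = 57548 J
q2 (heat water 0.0→88.7 °C): 172.3 × 4.21 × 88.7 = 64341 J
Total: 57548 + 64341 = 121889 J = 122 kJ

q = 122 kJ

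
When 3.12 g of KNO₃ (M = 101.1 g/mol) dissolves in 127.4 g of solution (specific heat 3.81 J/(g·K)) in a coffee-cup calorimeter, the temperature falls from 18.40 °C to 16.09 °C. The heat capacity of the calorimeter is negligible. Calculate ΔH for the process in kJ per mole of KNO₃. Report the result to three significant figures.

ΔH = 36.3 kJ/mol

|ΔT| = |16.09 − 18.40| = 2.31 °C
|q_surr| = (127.4 × 3.81) × 2.31 = 485.394 × 2.31 = 1121 J
n(KNO₃) = 3.12 / 101.1 = 0.03086 mol
Temperature fell, so q_rxn = +|q_surr| = 1.121 kJ
ΔH = q_rxn / n = 36.33 kJ/mol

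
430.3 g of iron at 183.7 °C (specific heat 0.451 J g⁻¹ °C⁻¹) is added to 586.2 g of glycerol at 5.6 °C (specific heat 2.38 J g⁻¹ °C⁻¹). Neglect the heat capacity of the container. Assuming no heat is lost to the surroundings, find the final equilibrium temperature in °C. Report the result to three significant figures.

T_f = 27.3 °C

Heat lost by iron = heat gained by glycerol.
(430.3)(0.451)(183.7 − T) = (586.2)(2.38)(T − 5.6)
194.0653 (183.7 − T) = 1395.156 (T − 5.6)
35650 − 194.0653 T = 1395.156 T − 7812.9
43462.9 = 1589.2213 T
T = 27.349 °C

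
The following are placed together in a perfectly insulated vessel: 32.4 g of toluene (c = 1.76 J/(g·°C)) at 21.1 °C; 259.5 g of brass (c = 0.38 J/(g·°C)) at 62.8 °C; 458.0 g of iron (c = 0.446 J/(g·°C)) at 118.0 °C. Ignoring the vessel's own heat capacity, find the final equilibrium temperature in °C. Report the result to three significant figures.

Σ mᵢcᵢ(T − Tᵢ) = 0  ⇒  T = Σ mᵢcᵢTᵢ / Σ mᵢcᵢ
Σ mᵢcᵢ = 32.4×1.76 + 259.5×0.38 + 458.0×0.446 = 359.902
Σ mᵢcᵢTᵢ = 57.024×21.1 + 98.61×62.8 + 204.268×118.0 = 31500
T = 31500 / 359.902 = 87.52 °C

T_f = 87.5 °C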